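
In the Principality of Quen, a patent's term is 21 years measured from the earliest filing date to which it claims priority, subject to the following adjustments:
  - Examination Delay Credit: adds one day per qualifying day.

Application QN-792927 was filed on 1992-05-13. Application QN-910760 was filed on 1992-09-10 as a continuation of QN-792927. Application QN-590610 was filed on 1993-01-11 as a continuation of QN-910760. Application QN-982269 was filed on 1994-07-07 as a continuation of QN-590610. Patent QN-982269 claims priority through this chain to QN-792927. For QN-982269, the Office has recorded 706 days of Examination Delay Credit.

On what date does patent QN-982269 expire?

Earliest priority filing: 13 May 1992.
Base term: 13 May 1992 + 21 years → 13 May 2013.
Examination Delay Credit: +706 days → 19 April 2015.

April 19, 2015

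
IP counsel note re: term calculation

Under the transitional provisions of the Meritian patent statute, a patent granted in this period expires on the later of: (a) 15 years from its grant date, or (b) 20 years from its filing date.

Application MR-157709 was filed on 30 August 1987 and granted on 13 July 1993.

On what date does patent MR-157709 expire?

2008-07-13

(a) grant + 15 years → 13 July 2008.
(b) filing + 20 years → 30 August 2007.
Later of the two: 13 July 2008.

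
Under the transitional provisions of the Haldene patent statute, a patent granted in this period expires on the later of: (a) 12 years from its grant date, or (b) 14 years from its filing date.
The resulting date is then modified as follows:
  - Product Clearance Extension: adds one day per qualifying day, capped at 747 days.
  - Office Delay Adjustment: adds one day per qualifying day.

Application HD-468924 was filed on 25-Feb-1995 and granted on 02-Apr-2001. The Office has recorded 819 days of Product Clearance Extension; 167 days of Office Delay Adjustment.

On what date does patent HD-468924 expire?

(a) grant + 12 years → 2 April 2013.
(b) filing + 14 years → 25 February 2009.
Later of the two: 2 April 2013.
Product Clearance Extension: 819 days claimed exceeds the 747-day cap, so +747 days → 19 April 2015.
Office Delay Adjustment: +167 days → 3 October 2015.

October 3, 2015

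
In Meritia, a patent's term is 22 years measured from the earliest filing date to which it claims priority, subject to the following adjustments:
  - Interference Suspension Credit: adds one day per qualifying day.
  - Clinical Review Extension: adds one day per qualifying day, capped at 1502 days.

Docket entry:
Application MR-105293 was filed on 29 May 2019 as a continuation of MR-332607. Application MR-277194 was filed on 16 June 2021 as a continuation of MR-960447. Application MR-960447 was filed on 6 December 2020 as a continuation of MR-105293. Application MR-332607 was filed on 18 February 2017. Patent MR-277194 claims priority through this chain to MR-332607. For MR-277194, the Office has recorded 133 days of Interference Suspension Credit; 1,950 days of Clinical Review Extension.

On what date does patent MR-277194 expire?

Earliest priority filing: 18 February 2017.
Base term: 18 February 2017 + 22 years → 18 February 2039.
Interference Suspension Credit: +133 days → 1 July 2039.
Clinical Review Extension: 1950 days claimed exceeds the 1502-day cap, so +1502 days → 11 August 2043.

August 11, 2043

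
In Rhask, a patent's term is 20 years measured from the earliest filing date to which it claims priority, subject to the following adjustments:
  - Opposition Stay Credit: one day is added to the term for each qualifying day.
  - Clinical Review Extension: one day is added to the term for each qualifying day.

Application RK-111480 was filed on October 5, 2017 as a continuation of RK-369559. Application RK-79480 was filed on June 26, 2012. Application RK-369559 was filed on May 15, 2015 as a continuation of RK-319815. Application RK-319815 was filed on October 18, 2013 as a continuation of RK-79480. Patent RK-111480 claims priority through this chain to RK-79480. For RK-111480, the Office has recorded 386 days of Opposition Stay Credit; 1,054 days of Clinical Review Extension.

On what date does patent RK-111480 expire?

Earliest priority filing: 26 June 2012.
Base term: 26 June 2012 + 20 years → 26 June 2032.
Opposition Stay Credit: +386 days → 17 July 2033.
Clinical Review Extension: +1054 days → 5 June 2036.

June 5, 2036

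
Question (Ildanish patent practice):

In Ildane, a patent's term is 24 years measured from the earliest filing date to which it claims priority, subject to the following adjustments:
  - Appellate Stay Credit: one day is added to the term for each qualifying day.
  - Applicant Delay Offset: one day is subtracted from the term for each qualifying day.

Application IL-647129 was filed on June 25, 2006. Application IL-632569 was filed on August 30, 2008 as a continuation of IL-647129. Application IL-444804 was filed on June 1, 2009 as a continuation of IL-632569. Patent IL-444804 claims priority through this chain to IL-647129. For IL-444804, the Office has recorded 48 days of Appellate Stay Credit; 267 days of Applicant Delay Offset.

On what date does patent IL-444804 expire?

November 18, 2029

Earliest priority filing: 25 June 2006.
Base term: 25 June 2006 + 24 years → 25 June 2030.
Appellate Stay Credit: +48 days → 12 August 2030.
Applicant Delay Offset: −267 days → 18 November 2029.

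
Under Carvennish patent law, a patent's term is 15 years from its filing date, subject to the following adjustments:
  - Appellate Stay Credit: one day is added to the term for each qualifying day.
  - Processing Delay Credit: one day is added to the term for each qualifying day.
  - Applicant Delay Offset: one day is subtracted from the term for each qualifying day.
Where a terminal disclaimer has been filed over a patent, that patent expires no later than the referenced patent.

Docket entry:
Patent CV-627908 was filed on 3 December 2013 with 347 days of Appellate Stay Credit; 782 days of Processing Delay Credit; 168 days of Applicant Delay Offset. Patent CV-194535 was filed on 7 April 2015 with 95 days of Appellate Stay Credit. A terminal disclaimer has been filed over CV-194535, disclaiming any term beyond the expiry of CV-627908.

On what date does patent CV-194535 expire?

July 11, 2030

Natural term of CV-194535:
  Base: filing + 15 years → 7 April 2030.
  Appellate Stay Credit: +95 days → 11 July 2030.
Expiry of referenced patent CV-627908:
  Base: filing + 15 years → 3 December 2028.
  Appellate Stay Credit: +347 days → 15 November 2029.
  Processing Delay Credit: +782 days → 6 January 2032.
  Applicant Delay Offset: −168 days → 22 July 2031.
Terminal disclaimer: CV-194535 expires on the earlier of 11 July 2030 and 22 July 2031.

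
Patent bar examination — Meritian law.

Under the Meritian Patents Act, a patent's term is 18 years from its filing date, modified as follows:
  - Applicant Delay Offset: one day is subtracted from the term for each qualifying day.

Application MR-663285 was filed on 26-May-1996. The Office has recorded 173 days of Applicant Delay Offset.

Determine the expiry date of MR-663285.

2013-12-04

Base term: filing date + 18 years → 26 May 2014.
Applicant Delay Offset: −173 days → 4 December 2013.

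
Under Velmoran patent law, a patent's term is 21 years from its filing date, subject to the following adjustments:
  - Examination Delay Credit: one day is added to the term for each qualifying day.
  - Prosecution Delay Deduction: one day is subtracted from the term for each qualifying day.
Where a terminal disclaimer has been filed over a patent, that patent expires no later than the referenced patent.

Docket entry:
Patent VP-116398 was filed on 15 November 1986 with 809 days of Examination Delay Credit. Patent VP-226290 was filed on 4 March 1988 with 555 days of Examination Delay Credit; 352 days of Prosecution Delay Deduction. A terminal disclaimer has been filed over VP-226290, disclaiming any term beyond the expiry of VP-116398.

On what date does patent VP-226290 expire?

Natural term of VP-226290:
  Base: filing + 21 years → 4 March 2009.
  Examination Delay Credit: +555 days → 10 September 2010.
  Prosecution Delay Deduction: −352 days → 23 September 2009.
Expiry of referenced patent VP-116398:
  Base: filing + 21 years → 15 November 2007.
  Examination Delay Credit: +809 days → 1 February 2010.
Terminal disclaimer: VP-226290 expires on the earlier of 23 September 2009 and 1 February 2010.

September 23, 2009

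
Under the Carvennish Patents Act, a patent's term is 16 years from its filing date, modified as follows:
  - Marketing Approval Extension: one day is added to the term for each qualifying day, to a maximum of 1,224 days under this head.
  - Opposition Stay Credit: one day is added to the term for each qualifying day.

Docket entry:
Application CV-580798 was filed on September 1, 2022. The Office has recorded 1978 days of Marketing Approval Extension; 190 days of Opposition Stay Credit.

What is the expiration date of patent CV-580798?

2042-07-16

Base term: filing date + 16 years → 1 September 2038.
Marketing Approval Extension: 1978 days claimed exceeds the 1224-day cap, so +1224 days → 7 January 2042.
Opposition Stay Credit: +190 days → 16 July 2042.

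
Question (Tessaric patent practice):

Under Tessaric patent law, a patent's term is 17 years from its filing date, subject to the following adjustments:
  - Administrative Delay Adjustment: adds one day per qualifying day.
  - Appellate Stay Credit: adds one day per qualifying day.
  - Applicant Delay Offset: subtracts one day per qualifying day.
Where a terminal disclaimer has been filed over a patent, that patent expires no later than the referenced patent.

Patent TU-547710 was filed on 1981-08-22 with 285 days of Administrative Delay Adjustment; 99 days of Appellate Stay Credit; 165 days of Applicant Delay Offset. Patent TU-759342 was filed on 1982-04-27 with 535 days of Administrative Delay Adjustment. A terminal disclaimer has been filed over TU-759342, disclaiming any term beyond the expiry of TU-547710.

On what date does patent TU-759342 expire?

Natural term of TU-759342:
  Base: filing + 17 years → 27 April 1999.
  Administrative Delay Adjustment: +535 days → 13 October 2000.
Expiry of referenced patent TU-547710:
  Base: filing + 17 years → 22 August 1998.
  Administrative Delay Adjustment: +285 days → 3 June 1999.
  Appellate Stay Credit: +99 days → 10 September 1999.
  Applicant Delay Offset: −165 days → 29 March 1999.
Terminal disclaimer: TU-759342 expires on the earlier of 13 October 2000 and 29 March 1999.

March 29, 1999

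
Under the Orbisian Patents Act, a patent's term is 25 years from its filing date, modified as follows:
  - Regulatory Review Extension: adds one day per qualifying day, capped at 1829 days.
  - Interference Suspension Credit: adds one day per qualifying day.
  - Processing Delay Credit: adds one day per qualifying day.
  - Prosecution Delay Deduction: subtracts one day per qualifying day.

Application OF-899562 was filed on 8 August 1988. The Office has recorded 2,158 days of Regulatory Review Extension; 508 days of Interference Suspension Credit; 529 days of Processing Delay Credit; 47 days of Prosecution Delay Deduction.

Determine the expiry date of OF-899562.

2021-04-27

Base term: filing date + 25 years → 8 August 2013.
Regulatory Review Extension: 2158 days claimed exceeds the 1829-day cap, so +1829 days → 11 August 2018.
Interference Suspension Credit: +508 days → 1 January 2020.
Processing Delay Credit: +529 days → 13 June 2021.
Prosecution Delay Deduction: −47 days → 27 April 2021.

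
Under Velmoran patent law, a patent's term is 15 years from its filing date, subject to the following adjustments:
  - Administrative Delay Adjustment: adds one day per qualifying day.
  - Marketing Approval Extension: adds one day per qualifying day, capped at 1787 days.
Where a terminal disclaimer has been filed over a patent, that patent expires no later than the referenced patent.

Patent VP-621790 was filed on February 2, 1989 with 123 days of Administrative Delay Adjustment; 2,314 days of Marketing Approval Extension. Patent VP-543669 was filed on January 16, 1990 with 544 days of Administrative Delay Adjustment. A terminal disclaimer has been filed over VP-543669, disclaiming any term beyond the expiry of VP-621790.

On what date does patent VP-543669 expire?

July 14, 2006

Natural term of VP-543669:
  Base: filing + 15 years → 16 January 2005.
  Administrative Delay Adjustment: +544 days → 14 July 2006.
Expiry of referenced patent VP-621790:
  Base: filing + 15 years → 2 February 2004.
  Administrative Delay Adjustment: +123 days → 4 June 2004.
  Marketing Approval Extension: 2314 days claimed exceeds the 1787-day cap, so +1787 days → 26 April 2009.
Terminal disclaimer: VP-543669 expires on the earlier of 14 July 2006 and 26 April 2009.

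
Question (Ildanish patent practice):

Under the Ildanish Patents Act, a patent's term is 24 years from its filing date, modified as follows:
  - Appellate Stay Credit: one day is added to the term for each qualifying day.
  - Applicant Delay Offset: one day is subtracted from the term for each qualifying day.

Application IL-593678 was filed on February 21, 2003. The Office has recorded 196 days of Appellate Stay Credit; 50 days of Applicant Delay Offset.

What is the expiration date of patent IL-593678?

2027-07-17

Base term: filing date + 24 years → 21 February 2027.
Appellate Stay Credit: +196 days → 5 September 2027.
Applicant Delay Offset: −50 days → 17 July 2027.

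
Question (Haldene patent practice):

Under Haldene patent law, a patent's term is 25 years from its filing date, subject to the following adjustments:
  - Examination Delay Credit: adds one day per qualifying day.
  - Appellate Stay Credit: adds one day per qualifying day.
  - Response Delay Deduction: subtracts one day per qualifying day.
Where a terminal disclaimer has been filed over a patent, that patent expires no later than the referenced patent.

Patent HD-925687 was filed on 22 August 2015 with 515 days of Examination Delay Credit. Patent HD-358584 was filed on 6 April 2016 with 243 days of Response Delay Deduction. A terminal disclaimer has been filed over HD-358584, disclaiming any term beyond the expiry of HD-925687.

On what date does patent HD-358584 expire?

Natural term of HD-358584:
  Base: filing + 25 years → 6 April 2041.
  Response Delay Deduction: −243 days → 6 August 2040.
Expiry of referenced patent HD-925687:
  Base: filing + 25 years → 22 August 2040.
  Examination Delay Credit: +515 days → 19 January 2042.
Terminal disclaimer: HD-358584 expires on the earlier of 6 August 2040 and 19 January 2042.

2040-08-06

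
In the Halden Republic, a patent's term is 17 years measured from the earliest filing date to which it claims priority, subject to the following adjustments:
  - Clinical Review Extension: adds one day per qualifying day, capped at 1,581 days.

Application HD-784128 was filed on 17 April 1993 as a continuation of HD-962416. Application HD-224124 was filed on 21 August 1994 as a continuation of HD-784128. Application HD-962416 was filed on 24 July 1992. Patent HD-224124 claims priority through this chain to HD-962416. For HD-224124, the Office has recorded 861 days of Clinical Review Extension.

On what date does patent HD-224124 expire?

Earliest priority filing: 24 July 1992.
Base term: 24 July 1992 + 17 years → 24 July 2009.
Clinical Review Extension: 861 days (within the 1581-day cap) → +861 days → 2 December 2011.

2011-12-02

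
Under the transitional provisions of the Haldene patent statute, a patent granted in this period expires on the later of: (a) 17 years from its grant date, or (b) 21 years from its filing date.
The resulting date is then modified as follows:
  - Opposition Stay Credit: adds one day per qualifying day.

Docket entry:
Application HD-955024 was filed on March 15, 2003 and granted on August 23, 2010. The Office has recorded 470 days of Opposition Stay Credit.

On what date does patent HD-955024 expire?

December 5, 2028

(a) grant + 17 years → 23 August 2027.
(b) filing + 21 years → 15 March 2024.
Later of the two: 23 August 2027.
Opposition Stay Credit: +470 days → 5 December 2028.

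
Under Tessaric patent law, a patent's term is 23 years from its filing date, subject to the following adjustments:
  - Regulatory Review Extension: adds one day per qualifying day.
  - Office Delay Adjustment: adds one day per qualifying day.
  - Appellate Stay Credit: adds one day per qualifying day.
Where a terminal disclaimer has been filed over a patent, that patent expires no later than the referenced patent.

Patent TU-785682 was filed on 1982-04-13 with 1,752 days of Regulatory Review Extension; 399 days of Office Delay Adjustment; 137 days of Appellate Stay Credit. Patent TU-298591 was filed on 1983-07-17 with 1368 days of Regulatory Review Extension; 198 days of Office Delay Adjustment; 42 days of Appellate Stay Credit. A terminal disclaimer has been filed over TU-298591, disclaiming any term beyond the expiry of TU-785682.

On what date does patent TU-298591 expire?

Natural term of TU-298591:
  Base: filing + 23 years → 17 July 2006.
  Regulatory Review Extension: +1368 days → 15 April 2010.
  Office Delay Adjustment: +198 days → 30 October 2010.
  Appellate Stay Credit: +42 days → 11 December 2010.
Expiry of referenced patent TU-785682:
  Base: filing + 23 years → 13 April 2005.
  Regulatory Review Extension: +1752 days → 29 January 2010.
  Office Delay Adjustment: +399 days → 4 March 2011.
  Appellate Stay Credit: +137 days → 19 July 2011.
Terminal disclaimer: TU-298591 expires on the earlier of 11 December 2010 and 19 July 2011.

December 11, 2010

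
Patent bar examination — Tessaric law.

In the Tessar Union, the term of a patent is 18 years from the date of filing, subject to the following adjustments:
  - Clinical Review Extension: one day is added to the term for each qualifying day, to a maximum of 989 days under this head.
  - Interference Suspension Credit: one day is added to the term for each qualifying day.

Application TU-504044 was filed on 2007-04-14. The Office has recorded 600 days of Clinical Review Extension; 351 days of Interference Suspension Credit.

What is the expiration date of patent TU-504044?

November 21, 2027

Base term: filing date + 18 years → 14 April 2025.
Clinical Review Extension: 600 days (within the 989-day cap) → +600 days → 5 December 2026.
Interference Suspension Credit: +351 days → 21 November 2027.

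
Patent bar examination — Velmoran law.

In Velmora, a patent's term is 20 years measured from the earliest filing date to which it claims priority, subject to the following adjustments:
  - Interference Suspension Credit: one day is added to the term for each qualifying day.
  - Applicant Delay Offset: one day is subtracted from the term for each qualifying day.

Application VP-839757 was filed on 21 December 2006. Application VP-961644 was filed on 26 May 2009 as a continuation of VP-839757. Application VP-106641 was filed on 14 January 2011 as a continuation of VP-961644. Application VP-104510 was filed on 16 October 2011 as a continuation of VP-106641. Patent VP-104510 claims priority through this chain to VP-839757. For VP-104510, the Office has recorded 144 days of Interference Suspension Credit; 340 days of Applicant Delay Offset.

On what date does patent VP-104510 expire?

2026-06-08

Earliest priority filing: 21 December 2006.
Base term: 21 December 2006 + 20 years → 21 December 2026.
Interference Suspension Credit: +144 days → 14 May 2027.
Applicant Delay Offset: −340 days → 8 June 2026.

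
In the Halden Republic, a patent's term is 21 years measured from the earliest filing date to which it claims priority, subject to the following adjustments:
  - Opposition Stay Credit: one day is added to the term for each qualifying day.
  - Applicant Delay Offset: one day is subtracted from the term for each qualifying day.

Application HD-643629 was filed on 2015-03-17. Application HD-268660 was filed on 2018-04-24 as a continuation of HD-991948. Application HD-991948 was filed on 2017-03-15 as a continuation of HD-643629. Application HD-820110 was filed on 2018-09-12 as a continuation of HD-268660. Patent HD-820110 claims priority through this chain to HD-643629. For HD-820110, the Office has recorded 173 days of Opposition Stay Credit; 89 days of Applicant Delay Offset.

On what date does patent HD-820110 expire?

2036-06-09

Earliest priority filing: 17 March 2015.
Base term: 17 March 2015 + 21 years → 17 March 2036.
Opposition Stay Credit: +173 days → 6 September 2036.
Applicant Delay Offset: −89 days → 9 June 2036.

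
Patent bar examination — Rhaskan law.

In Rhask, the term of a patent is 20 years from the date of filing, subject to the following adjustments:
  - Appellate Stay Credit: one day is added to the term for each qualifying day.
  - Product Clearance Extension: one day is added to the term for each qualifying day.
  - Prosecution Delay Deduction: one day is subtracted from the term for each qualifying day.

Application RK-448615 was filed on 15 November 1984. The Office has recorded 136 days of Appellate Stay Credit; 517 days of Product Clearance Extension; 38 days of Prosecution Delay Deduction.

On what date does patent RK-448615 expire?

Base term: filing date + 20 years → 15 November 2004.
Appellate Stay Credit: +136 days → 31 March 2005.
Product Clearance Extension: +517 days → 30 August 2006.
Prosecution Delay Deduction: −38 days → 23 July 2006.

July 23, 2006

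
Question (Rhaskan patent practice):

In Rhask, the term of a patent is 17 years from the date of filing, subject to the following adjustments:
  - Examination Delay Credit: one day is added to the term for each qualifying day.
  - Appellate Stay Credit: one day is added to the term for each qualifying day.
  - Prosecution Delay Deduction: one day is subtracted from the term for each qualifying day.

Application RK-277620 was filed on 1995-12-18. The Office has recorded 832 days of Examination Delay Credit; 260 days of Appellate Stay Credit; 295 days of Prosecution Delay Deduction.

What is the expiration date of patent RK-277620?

Base term: filing date + 17 years → 18 December 2012.
Examination Delay Credit: +832 days → 30 March 2015.
Appellate Stay Credit: +260 days → 15 December 2015.
Prosecution Delay Deduction: −295 days → 23 February 2015.

February 23, 2015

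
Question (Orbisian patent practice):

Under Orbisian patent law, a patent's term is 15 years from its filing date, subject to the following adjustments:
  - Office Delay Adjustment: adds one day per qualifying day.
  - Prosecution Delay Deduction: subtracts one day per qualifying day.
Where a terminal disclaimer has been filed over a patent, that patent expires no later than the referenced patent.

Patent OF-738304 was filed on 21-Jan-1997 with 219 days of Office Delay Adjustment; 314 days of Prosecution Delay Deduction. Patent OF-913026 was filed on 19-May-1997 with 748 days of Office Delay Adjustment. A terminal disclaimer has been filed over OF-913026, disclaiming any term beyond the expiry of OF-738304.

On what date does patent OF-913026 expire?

Natural term of OF-913026:
  Base: filing + 15 years → 19 May 2012.
  Office Delay Adjustment: +748 days → 6 June 2014.
Expiry of referenced patent OF-738304:
  Base: filing + 15 years → 21 January 2012.
  Office Delay Adjustment: +219 days → 27 August 2012.
  Prosecution Delay Deduction: −314 days → 18 October 2011.
Terminal disclaimer: OF-913026 expires on the earlier of 6 June 2014 and 18 October 2011.

October 18, 2011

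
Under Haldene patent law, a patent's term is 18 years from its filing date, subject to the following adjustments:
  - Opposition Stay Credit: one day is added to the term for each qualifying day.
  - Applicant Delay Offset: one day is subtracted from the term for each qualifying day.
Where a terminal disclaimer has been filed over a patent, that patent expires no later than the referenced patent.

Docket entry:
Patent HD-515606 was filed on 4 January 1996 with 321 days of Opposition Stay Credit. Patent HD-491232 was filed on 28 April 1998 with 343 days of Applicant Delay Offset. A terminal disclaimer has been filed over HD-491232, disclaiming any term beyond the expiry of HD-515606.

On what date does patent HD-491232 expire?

2014-11-21

Natural term of HD-491232:
  Base: filing + 18 years → 28 April 2016.
  Applicant Delay Offset: −343 days → 21 May 2015.
Expiry of referenced patent HD-515606:
  Base: filing + 18 years → 4 January 2014.
  Opposition Stay Credit: +321 days → 21 November 2014.
Terminal disclaimer: HD-491232 expires on the earlier of 21 May 2015 and 21 November 2014.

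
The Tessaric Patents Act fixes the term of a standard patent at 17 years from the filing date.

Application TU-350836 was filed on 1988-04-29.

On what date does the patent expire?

April 29, 2005

Filing date + 17 years → 29 April 2005.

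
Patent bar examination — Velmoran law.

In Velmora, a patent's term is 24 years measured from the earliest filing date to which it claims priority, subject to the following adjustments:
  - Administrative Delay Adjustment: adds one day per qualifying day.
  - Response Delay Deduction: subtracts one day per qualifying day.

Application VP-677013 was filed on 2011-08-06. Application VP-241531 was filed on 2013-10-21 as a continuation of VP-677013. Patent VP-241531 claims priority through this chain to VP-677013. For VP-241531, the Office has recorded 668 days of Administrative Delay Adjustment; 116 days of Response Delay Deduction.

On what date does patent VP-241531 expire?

Earliest priority filing: 6 August 2011.
Base term: 6 August 2011 + 24 years → 6 August 2035.
Administrative Delay Adjustment: +668 days → 4 June 2037.
Response Delay Deduction: −116 days → 8 February 2037.

2037-02-08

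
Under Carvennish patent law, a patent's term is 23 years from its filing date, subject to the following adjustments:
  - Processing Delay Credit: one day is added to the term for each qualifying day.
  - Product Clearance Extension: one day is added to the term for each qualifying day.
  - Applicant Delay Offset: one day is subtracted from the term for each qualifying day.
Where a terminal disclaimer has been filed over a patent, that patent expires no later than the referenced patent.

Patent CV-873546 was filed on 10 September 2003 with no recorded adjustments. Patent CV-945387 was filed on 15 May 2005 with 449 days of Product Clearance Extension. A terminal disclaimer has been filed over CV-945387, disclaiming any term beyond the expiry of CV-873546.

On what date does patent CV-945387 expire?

September 10, 2026

Natural term of CV-945387:
  Base: filing + 23 years → 15 May 2028.
  Product Clearance Extension: +449 days → 7 August 2029.
Expiry of referenced patent CV-873546:
  Base: filing + 23 years → 10 September 2026.
Terminal disclaimer: CV-945387 expires on the earlier of 7 August 2029 and 10 September 2026.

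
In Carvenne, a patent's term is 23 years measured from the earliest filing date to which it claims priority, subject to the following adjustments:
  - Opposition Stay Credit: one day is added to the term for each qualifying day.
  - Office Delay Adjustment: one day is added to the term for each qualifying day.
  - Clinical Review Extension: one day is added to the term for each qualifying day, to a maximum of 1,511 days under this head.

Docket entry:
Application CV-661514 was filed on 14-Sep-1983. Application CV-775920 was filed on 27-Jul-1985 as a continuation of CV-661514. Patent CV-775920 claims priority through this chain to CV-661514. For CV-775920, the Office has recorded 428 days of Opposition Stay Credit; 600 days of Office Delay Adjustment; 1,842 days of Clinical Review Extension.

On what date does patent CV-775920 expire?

August 27, 2013

Earliest priority filing: 14 September 1983.
Base term: 14 September 1983 + 23 years → 14 September 2006.
Opposition Stay Credit: +428 days → 16 November 2007.
Office Delay Adjustment: +600 days → 8 July 2009.
Clinical Review Extension: 1842 days claimed exceeds the 1511-day cap, so +1511 days → 27 August 2013.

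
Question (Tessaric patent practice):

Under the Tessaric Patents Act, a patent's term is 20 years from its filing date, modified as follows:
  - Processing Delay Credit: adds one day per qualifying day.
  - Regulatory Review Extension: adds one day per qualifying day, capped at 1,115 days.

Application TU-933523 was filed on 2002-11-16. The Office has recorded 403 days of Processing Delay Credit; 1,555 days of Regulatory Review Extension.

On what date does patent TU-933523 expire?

January 12, 2027

Base term: filing date + 20 years → 16 November 2022.
Processing Delay Credit: +403 days → 24 December 2023.
Regulatory Review Extension: 1555 days claimed exceeds the 1115-day cap, so +1115 days → 12 January 2027.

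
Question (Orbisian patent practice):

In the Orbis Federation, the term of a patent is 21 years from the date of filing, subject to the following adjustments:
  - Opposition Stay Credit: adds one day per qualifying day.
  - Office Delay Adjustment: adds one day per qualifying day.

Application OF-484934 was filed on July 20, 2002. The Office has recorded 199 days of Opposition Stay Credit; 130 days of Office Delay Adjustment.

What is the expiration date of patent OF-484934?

Base term: filing date + 21 years → 20 July 2023.
Opposition Stay Credit: +199 days → 4 February 2024.
Office Delay Adjustment: +130 days → 13 June 2024.

2024-06-13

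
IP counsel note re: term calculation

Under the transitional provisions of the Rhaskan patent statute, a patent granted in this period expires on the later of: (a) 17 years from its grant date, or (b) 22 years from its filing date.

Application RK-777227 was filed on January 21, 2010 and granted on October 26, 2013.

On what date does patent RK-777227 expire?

(a) grant + 17 years → 26 October 2030.
(b) filing + 22 years → 21 January 2032.
Later of the two: 21 January 2032.

January 21, 2032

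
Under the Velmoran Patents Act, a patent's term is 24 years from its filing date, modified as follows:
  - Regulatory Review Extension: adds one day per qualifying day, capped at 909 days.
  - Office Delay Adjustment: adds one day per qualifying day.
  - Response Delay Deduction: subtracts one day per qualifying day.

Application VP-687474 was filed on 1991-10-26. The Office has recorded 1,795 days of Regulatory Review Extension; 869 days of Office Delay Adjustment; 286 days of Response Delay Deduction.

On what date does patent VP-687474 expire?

2019-11-26

Base term: filing date + 24 years → 26 October 2015.
Regulatory Review Extension: 1795 days claimed exceeds the 909-day cap, so +909 days → 22 April 2018.
Office Delay Adjustment: +869 days → 7 September 2020.
Response Delay Deduction: −286 days → 26 November 2019.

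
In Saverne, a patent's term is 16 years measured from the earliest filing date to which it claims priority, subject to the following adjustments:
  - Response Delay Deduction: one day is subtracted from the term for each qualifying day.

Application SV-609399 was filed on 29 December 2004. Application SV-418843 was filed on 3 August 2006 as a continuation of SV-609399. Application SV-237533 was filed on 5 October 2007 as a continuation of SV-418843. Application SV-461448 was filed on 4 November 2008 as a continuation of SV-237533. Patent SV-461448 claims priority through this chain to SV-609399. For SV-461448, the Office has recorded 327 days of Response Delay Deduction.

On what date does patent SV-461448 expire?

Earliest priority filing: 29 December 2004.
Base term: 29 December 2004 + 16 years → 29 December 2020.
Response Delay Deduction: −327 days → 6 February 2020.

February 6, 2020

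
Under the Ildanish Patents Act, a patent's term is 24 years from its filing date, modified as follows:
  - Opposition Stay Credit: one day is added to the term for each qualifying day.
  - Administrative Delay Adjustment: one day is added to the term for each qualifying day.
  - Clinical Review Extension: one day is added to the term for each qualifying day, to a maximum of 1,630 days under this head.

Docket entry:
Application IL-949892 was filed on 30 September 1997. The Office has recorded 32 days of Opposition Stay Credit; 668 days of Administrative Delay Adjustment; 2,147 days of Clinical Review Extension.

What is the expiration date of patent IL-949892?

February 16, 2028

Base term: filing date + 24 years → 30 September 2021.
Opposition Stay Credit: +32 days → 1 November 2021.
Administrative Delay Adjustment: +668 days → 31 August 2023.
Clinical Review Extension: 2147 days claimed exceeds the 1630-day cap, so +1630 days → 16 February 2028.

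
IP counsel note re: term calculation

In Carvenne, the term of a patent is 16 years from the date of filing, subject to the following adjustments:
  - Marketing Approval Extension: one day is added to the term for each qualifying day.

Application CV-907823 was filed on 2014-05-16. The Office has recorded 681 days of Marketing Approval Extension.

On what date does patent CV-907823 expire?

2032-03-27

Base term: filing date + 16 years → 16 May 2030.
Marketing Approval Extension: +681 days → 27 March 2032.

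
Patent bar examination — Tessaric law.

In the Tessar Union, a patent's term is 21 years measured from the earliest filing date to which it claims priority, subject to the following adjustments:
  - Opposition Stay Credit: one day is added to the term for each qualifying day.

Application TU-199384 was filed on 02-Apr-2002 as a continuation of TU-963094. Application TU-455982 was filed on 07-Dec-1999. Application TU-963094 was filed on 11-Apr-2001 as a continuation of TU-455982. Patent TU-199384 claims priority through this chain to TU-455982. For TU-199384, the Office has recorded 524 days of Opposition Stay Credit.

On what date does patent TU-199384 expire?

2022-05-15

Earliest priority filing: 7 December 1999.
Base term: 7 December 1999 + 21 years → 7 December 2020.
Opposition Stay Credit: +524 days → 15 May 2022.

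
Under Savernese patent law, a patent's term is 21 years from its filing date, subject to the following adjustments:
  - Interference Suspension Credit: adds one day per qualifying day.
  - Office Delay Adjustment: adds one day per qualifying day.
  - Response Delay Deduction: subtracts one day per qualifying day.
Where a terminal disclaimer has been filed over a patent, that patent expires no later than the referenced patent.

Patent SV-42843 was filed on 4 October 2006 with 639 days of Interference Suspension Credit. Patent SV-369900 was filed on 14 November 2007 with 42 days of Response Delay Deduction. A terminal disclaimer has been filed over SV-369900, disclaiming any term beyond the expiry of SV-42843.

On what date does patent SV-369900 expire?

October 3, 2028

Natural term of SV-369900:
  Base: filing + 21 years → 14 November 2028.
  Response Delay Deduction: −42 days → 3 October 2028.
Expiry of referenced patent SV-42843:
  Base: filing + 21 years → 4 October 2027.
  Interference Suspension Credit: +639 days → 4 July 2029.
Terminal disclaimer: SV-369900 expires on the earlier of 3 October 2028 and 4 July 2029.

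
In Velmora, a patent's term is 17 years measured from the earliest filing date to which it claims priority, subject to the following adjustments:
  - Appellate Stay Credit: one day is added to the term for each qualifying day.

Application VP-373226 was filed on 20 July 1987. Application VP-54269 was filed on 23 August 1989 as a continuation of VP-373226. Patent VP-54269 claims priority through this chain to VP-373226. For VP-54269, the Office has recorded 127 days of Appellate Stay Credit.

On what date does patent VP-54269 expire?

Earliest priority filing: 20 July 1987.
Base term: 20 July 1987 + 17 years → 20 July 2004.
Appellate Stay Credit: +127 days → 24 November 2004.

November 24, 2004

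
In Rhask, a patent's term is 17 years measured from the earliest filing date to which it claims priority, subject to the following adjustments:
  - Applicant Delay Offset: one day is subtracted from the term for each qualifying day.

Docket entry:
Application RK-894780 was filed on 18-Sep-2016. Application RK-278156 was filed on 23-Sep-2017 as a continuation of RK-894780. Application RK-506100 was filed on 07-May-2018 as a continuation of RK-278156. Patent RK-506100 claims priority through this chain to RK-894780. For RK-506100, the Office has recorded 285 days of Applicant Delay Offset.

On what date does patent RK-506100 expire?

Earliest priority filing: 18 September 2016.
Base term: 18 September 2016 + 17 years → 18 September 2033.
Applicant Delay Offset: −285 days → 7 December 2032.

2032-12-07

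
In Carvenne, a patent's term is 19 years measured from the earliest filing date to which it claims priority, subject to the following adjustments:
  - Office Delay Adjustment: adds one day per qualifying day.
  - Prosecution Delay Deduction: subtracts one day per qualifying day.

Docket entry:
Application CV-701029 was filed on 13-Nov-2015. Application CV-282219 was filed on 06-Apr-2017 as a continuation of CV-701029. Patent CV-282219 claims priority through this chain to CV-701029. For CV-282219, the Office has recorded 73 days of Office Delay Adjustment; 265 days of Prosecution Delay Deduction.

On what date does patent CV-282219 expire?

2034-05-05

Earliest priority filing: 13 November 2015.
Base term: 13 November 2015 + 19 years → 13 November 2034.
Office Delay Adjustment: +73 days → 25 January 2035.
Prosecution Delay Deduction: −265 days → 5 May 2034.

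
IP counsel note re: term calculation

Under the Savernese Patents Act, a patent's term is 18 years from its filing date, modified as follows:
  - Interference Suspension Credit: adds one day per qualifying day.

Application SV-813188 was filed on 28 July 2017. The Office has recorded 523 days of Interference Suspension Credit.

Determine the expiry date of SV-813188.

2037-01-01

Base term: filing date + 18 years → 28 July 2035.
Interference Suspension Credit: +523 days → 1 January 2037.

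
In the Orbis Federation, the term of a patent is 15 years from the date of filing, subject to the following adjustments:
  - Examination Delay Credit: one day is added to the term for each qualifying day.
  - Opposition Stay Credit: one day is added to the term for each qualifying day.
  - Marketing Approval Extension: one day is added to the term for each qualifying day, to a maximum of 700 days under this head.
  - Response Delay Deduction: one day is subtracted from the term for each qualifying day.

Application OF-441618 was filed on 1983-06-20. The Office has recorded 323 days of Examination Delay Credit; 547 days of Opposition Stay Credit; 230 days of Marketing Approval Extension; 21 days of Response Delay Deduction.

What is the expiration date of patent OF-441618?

Base term: filing date + 15 years → 20 June 1998.
Examination Delay Credit: +323 days → 9 May 1999.
Opposition Stay Credit: +547 days → 6 November 2000.
Marketing Approval Extension: 230 days (within the 700-day cap) → +230 days → 24 June 2001.
Response Delay Deduction: −21 days → 3 June 2001.

2001-06-03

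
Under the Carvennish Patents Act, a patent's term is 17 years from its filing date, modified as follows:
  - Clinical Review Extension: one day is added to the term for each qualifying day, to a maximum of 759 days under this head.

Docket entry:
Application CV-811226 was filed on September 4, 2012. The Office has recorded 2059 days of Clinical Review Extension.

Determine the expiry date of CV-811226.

2031-10-03

Base term: filing date + 17 years → 4 September 2029.
Clinical Review Extension: 2059 days claimed exceeds the 759-day cap, so +759 days → 3 October 2031.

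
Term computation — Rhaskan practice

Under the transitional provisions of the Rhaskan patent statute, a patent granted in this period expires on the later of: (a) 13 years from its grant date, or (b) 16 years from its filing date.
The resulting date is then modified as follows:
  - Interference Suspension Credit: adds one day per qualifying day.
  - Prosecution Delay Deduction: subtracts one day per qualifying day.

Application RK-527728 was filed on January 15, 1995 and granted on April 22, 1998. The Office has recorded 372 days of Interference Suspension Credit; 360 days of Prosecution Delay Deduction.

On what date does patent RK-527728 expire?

2011-05-04

(a) grant + 13 years → 22 April 2011.
(b) filing + 16 years → 15 January 2011.
Later of the two: 22 April 2011.
Interference Suspension Credit: +372 days → 28 April 2012.
Prosecution Delay Deduction: −360 days → 4 May 2011.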